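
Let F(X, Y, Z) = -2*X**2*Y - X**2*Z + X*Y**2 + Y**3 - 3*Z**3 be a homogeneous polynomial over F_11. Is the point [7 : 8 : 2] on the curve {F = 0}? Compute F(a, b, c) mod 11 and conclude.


F(7,8,2) ≡ 10 (mod 11); P is NOT on the curve.

Evaluate F(7, 8, 2) term-by-term (mod 11).
  -2*X**2*Y ↦ -2·49·8·1 = -784
  -X**2*Z ↦ -1·49·1·2 = -98
  X*Y**2 ↦ 1·7·64·1 = 448
  Y**3 ↦ 1·1·512·1 = 512
  -3*Z**3 ↦ -3·1·1·8 = -24
Sum: F(7, 8, 2) = (-784) + (-98) + (448) + (512) + (-24) = 54.
Reducing mod 11: 54 ≡ 10 (mod 11).
Since F(a, b, c) ≡ 10 ≠ 0 (mod 11), P does NOT lie on the curve.


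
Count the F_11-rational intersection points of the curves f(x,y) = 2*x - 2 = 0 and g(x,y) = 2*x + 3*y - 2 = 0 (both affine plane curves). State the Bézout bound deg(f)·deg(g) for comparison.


Common zeros: {(1, 0)}; count = 1; Bézout bound = 1.

deg(f) = 1, deg(g) = 1, so Bézout bound = 1.
Scan x ∈ F_11. For each x, list the y ∈ F_11 with f(x, y) ≡ 0 and those with g(x, y) ≡ 0 (mod 11); the common zeros in that column are the intersection.
  x = 0: f ≡ 0 at y ∈ ∅; g ≡ 0 at y ∈ {8}; common: ∅.
  x = 1: f ≡ 0 at y ∈ {0, 1, 2, 3, 4, 5, 6, 7, 8, 9, 10}; g ≡ 0 at y ∈ {0}; common: {0}.
  x = 2: f ≡ 0 at y ∈ ∅; g ≡ 0 at y ∈ {3}; common: ∅.
  x = 3: f ≡ 0 at y ∈ ∅; g ≡ 0 at y ∈ {6}; common: ∅.
  x = 4: f ≡ 0 at y ∈ ∅; g ≡ 0 at y ∈ {9}; common: ∅.
  x = 5: f ≡ 0 at y ∈ ∅; g ≡ 0 at y ∈ {1}; common: ∅.
  x = 6: f ≡ 0 at y ∈ ∅; g ≡ 0 at y ∈ {4}; common: ∅.
  x = 7: f ≡ 0 at y ∈ ∅; g ≡ 0 at y ∈ {7}; common: ∅.
  x = 8: f ≡ 0 at y ∈ ∅; g ≡ 0 at y ∈ {10}; common: ∅.
  x = 9: f ≡ 0 at y ∈ ∅; g ≡ 0 at y ∈ {2}; common: ∅.
  x = 10: f ≡ 0 at y ∈ ∅; g ≡ 0 at y ∈ {5}; common: ∅.
Collecting: common zeros = {(1, 0)}, so the count is 1.
Comparison with the Bézout bound: 1 ≤ 1 = deg(f)·deg(g), as expected for curves with no common component (the bound is attained).


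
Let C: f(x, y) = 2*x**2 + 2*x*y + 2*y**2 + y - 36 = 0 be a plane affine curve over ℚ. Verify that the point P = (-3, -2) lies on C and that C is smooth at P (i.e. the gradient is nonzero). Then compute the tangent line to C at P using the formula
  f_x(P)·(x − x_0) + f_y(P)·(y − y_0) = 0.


Tangent line at P: -16*x - 13*y - 74 = 0.

Step 1: f(-3, -2) = 0, so P lies on C.
Step 2: partial derivatives
  f_x(x, y) = 4*x + 2*y, f_y(x, y) = 2*x + 4*y + 1.
  f_x(P) = -16, f_y(P) = -13 (gradient nonzero, so P is smooth).
Step 3: tangent line at P: -16·(x − -3) + -13·(y − -2) = 0.
Expanding: -16*x - 13*y - 74 = 0.


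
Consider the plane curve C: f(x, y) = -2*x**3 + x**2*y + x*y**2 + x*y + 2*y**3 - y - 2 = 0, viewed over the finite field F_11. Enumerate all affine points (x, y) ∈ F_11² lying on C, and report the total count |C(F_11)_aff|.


Affine F_11-points: {(1, 1), (3, 6), (3, 10), (5, 3), (6, 1), (7, 7), (8, 2), (8, 8), (10, 0), (10, 1), (10, 5)}; count = 11.

For each of the 121 pairs (x, y) ∈ F_11², evaluate f(x, y) mod 11. Record the zeros.
  x = 0: [0↦9, 1↦10, 2↦1, 3↦5, 4↦1, 5↦1, 6↦6, 7↦6, 8↦2, 9↦6, 10↦8]  zeros at y ∈ ∅
  x = 1: [0↦7, 1↦0, 2↦7, 3↦7, 4↦1, 5↦1, 6↦8, 7↦1, 8↦3, 9↦4, 10↦5]  zeros at y ∈ {1}
  x = 2: [0↦4, 1↦2, 2↦5, 3↦3, 4↦8, 5↦10, 6↦10, 7↦9, 8↦8, 9↦8, 10↦10]  zeros at y ∈ ∅
  x = 3: [0↦10, 1↦4, 2↦5, 3↦3, 4↦10, 5↦5, 6↦0, 7↦7, 8↦5, 9↦6, 10↦0]  zeros at y ∈ {6, 10}
  x = 4: [0↦2, 1↦5, 2↦6, 3↦6, 4↦6, 5↦7, 6↦10, 7↦5, 8↦4, 9↦8, 10↦7]  zeros at y ∈ ∅
  x = 5: [0↦1, 1↦4, 2↦7, 3↦0, 4↦6, 5↦4, 6↦6, 7↦2, 8↦4, 9↦2, 10↦8]  zeros at y ∈ {3}
  x = 6: [0↦6, 1↦0, 2↦7, 3↦6, 4↦9, 5↦6, 6↦9, 7↦8, 8↦4, 9↦9, 10↦2]  zeros at y ∈ {1}
  x = 7: [0↦5, 1↦3, 2↦5, 3↦1, 4↦3, 5↦1, 6↦7, 7↦0, 8↦3, 9↦6, 10↦10]  zeros at y ∈ {7}
  x = 8: [0↦8, 1↦1, 2↦0, 3↦6, 4↦9, 5↦10, 6↦10, 7↦10, 8↦0, 9↦3, 10↦9]  zeros at y ∈ {2, 8}
  x = 9: [0↦3, 1↦4, 2↦2, 3↦9, 4↦4, 5↦10, 6↦6, 7↦4, 8↦5, 9↦10, 10↦9]  zeros at y ∈ ∅
  x = 10: [0↦0, 1↦0, 2↦10, 3↦9, 4↦9, 5↦0, 6↦5, 7↦3, 8↦6, 9↦4, 10↦9]  zeros at y ∈ {0, 1, 5}
Collecting zeros: affine points = {(1, 1), (3, 6), (3, 10), (5, 3), (6, 1), (7, 7), (8, 2), (8, 8), (10, 0), (10, 1), (10, 5)}.
Total count |C(F_11)_aff| = 11.


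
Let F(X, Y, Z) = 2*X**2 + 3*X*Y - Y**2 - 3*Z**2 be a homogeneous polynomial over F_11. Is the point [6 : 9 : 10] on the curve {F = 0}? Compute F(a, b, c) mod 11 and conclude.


F(6,9,10) ≡ 7 (mod 11); P is NOT on the curve.

Evaluate F(6, 9, 10) term-by-term (mod 11).
  2*X**2 ↦ 2·36·1·1 = 72
  3*X*Y ↦ 3·6·9·1 = 162
  -Y**2 ↦ -1·1·81·1 = -81
  -3*Z**2 ↦ -3·1·1·100 = -300
Sum: F(6, 9, 10) = (72) + (162) + (-81) + (-300) = -147.
Reducing mod 11: -147 ≡ 7 (mod 11).
Since F(a, b, c) ≡ 7 ≠ 0 (mod 11), P does NOT lie on the curve.


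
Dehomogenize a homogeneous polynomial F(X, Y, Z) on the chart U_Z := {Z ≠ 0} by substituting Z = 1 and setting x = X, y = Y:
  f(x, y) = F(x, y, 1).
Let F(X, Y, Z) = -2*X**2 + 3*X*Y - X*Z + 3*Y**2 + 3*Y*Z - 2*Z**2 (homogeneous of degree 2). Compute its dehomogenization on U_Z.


f(x, y) = -2*x**2 + 3*x*y - x + 3*y**2 + 3*y - 2

On U_Z we set Z = 1. Each monomial c·X^i·Y^j·Z^k in F becomes c·x^i·y^j·1^k = c·x^i·y^j.
Substituting Z = 1: F(X, Y, 1) = -2*x**2 + 3*x*y - x + 3*y**2 + 3*y - 2.
Note: deg(f) ≤ deg(F) = 2; strict inequality happens when F is divisible by Z (lost terms).


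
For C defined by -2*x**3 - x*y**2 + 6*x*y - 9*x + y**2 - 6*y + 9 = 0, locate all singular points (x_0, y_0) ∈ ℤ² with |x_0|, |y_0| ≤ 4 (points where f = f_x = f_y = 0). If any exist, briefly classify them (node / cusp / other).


Singular points: {(0, 3)}; classification: cusp.

Compute partial derivatives:
  f_x = -6*x**2 - y**2 + 6*y - 9.
  f_y = -2*x*y + 6*x + 2*y - 6.
Scan x_0 ∈ {−4, ..., 4}. For each x_0, f_y(x_0, y) is a polynomial in y; find its integer roots y ∈ {−4, ..., 4}, then test f_x and f at those candidates.
  x = -4: f_y(-4, y) = 10*y - 30; vanishes at y ∈ {3}. (-4, 3): f_x = -96 ≠ 0.
  x = -3: f_y(-3, y) = 8*y - 24; vanishes at y ∈ {3}. (-3, 3): f_x = -54 ≠ 0.
  x = -2: f_y(-2, y) = 6*y - 18; vanishes at y ∈ {3}. (-2, 3): f_x = -24 ≠ 0.
  x = -1: f_y(-1, y) = 4*y - 12; vanishes at y ∈ {3}. (-1, 3): f_x = -6 ≠ 0.
  x = 0: f_y(0, y) = 2*y - 6; vanishes at y ∈ {3}. (0, 3): f_x = 0, f = 0 — SINGULAR.
  x = 1: f_y(1, y) = 0; vanishes at y ∈ {-4, -3, -2, -1, 0, 1, 2, 3, 4}. (1, -4): f_x = -55 ≠ 0; (1, -3): f_x = -42 ≠ 0; (1, -2): f_x = -31 ≠ 0; (1, -1): f_x = -22 ≠ 0; (1, 0): f_x = -15 ≠ 0; (1, 1): f_x = -10 ≠ 0; (1, 2): f_x = -7 ≠ 0; (1, 3): f_x = -6 ≠ 0; (1, 4): f_x = -7 ≠ 0.
  x = 2: f_y(2, y) = 6 - 2*y; vanishes at y ∈ {3}. (2, 3): f_x = -24 ≠ 0.
  x = 3: f_y(3, y) = 12 - 4*y; vanishes at y ∈ {3}. (3, 3): f_x = -54 ≠ 0.
  x = 4: f_y(4, y) = 18 - 6*y; vanishes at y ∈ {3}. (4, 3): f_x = -96 ≠ 0.
Only singular point on the grid: (0, 3).
Classify: substitute x = 0 + u, y = 3 + v and expand: f = -2*u**3 - u*v**2 + v**2.
No constant or linear terms (consistent with a singular point). Quadratic part: v**2. Cubic part: -2*u**3 - u*v**2.
The quadratic part v**2 is a perfect square, so there is a single (double) tangent line v = 0, i.e. y = 3. Restricting the cubic part to that line (v = 0) leaves -2*u**3 ≠ 0, so f is not divisible by v and the branch is v² ≈ 2*u**3 to lowest order — this is a cusp.
Classification: cusp.


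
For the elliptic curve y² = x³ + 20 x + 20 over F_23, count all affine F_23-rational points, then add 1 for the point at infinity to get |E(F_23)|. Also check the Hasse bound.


Affine points = {(1, 8), (1, 15), (4, 7), (4, 16), (8, 5), (8, 18), (9, 3), (9, 20), (10, 1), (10, 22), (13, 4), (13, 19), (14, 10), (14, 13), (17, 11), (17, 12), (18, 5), (18, 18), (20, 5), (20, 18), (21, 8), (21, 15)}; affine count = 22; |E(F_23)| = 23.

Discriminant check: Δ ∝ 4a³ + 27b² = 4·20³ + 27·20² = 4·8000 + 27·400 ≡ 20 (mod 23). Nonzero ⇒ E is nonsingular.
For each x ∈ F_23, compute rhs = x³ + 20·x + 20 mod 23, then count y ∈ F_23 with y² ≡ rhs.
  x = 0: rhs = 20, matching y values: none (0 points).
  x = 1: rhs = 18, matching y values: 8, 15 (2 points).
  x = 2: rhs = 22, matching y values: none (0 points).
  x = 3: rhs = 15, matching y values: none (0 points).
  x = 4: rhs = 3, matching y values: 7, 16 (2 points).
  x = 5: rhs = 15, matching y values: none (0 points).
  x = 6: rhs = 11, matching y values: none (0 points).
  x = 7: rhs = 20, matching y values: none (0 points).
  x = 8: rhs = 2, matching y values: 5, 18 (2 points).
  x = 9: rhs = 9, matching y values: 3, 20 (2 points).
  x = 10: rhs = 1, matching y values: 1, 22 (2 points).
  x = 11: rhs = 7, matching y values: none (0 points).
  x = 12: rhs = 10, matching y values: none (0 points).
  x = 13: rhs = 16, matching y values: 4, 19 (2 points).
  x = 14: rhs = 8, matching y values: 10, 13 (2 points).
  x = 15: rhs = 15, matching y values: none (0 points).
  x = 16: rhs = 20, matching y values: none (0 points).
  x = 17: rhs = 6, matching y values: 11, 12 (2 points).
  x = 18: rhs = 2, matching y values: 5, 18 (2 points).
  x = 19: rhs = 14, matching y values: none (0 points).
  x = 20: rhs = 2, matching y values: 5, 18 (2 points).
  x = 21: rhs = 18, matching y values: 8, 15 (2 points).
  x = 22: rhs = 22, matching y values: none (0 points).
Total affine count: 22.
Full point count |E(F_23)| = 22 + 1 = 23.
Hasse bound: |23 − (23+1)| = |-1| = 1 ≤ 2√23 ≈ 9.5917 ✓.


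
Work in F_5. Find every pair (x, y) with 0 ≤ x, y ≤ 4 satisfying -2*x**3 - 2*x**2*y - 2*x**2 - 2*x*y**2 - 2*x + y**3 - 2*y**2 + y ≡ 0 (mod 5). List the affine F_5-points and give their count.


Affine F_5-points: {(0, 0), (0, 1), (1, 1), (1, 4), (2, 1), (3, 4)}; count = 6.

For each of the 25 pairs (x, y) ∈ F_5², evaluate f(x, y) mod 5. Record the zeros.
  x = 0: [0↦0, 1↦0, 2↦2, 3↦2, 4↦1]  zeros at y ∈ {0, 1}
  x = 1: [0↦4, 1↦0, 2↦4, 3↦2, 4↦0]  zeros at y ∈ {1, 4}
  x = 2: [0↦2, 1↦0, 2↦2, 3↦4, 4↦2]  zeros at y ∈ {1}
  x = 3: [0↦2, 1↦3, 2↦4, 3↦1, 4↦0]  zeros at y ∈ {4}
  x = 4: [0↦2, 1↦2, 2↦3, 3↦1, 4↦2]  zeros at y ∈ ∅
Collecting zeros: affine points = {(0, 0), (0, 1), (1, 1), (1, 4), (2, 1), (3, 4)}.
Total count |C(F_5)_aff| = 6.


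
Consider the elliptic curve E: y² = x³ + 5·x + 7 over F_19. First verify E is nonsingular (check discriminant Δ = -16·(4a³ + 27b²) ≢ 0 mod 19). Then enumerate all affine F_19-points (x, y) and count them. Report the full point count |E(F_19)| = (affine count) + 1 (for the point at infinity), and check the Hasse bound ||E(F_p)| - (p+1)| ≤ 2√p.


Affine points = {(0, 8), (0, 11), (2, 5), (2, 14), (3, 7), (3, 12), (5, 9), (5, 10), (6, 5), (6, 14), (7, 9), (7, 10), (11, 5), (11, 14), (12, 3), (12, 16), (14, 3), (14, 16), (18, 1), (18, 18)}; affine count = 20; |E(F_19)| = 21.

Discriminant check: Δ ∝ 4a³ + 27b² = 4·5³ + 27·7² = 4·125 + 27·49 ≡ 18 (mod 19). Nonzero ⇒ E is nonsingular.
For each x ∈ F_19, compute rhs = x³ + 5·x + 7 mod 19, then count y ∈ F_19 with y² ≡ rhs.
  x = 0: rhs = 7, matching y values: 8, 11 (2 points).
  x = 1: rhs = 13, matching y values: none (0 points).
  x = 2: rhs = 6, matching y values: 5, 14 (2 points).
  x = 3: rhs = 11, matching y values: 7, 12 (2 points).
  x = 4: rhs = 15, matching y values: none (0 points).
  x = 5: rhs = 5, matching y values: 9, 10 (2 points).
  x = 6: rhs = 6, matching y values: 5, 14 (2 points).
  x = 7: rhs = 5, matching y values: 9, 10 (2 points).
  x = 8: rhs = 8, matching y values: none (0 points).
  x = 9: rhs = 2, matching y values: none (0 points).
  x = 10: rhs = 12, matching y values: none (0 points).
  x = 11: rhs = 6, matching y values: 5, 14 (2 points).
  x = 12: rhs = 9, matching y values: 3, 16 (2 points).
  x = 13: rhs = 8, matching y values: none (0 points).
  x = 14: rhs = 9, matching y values: 3, 16 (2 points).
  x = 15: rhs = 18, matching y values: none (0 points).
  x = 16: rhs = 3, matching y values: none (0 points).
  x = 17: rhs = 8, matching y values: none (0 points).
  x = 18: rhs = 1, matching y values: 1, 18 (2 points).
Total affine count: 20.
Full point count |E(F_19)| = 20 + 1 = 21.
Hasse bound: |21 − (19+1)| = |1| = 1 ≤ 2√19 ≈ 8.7178 ✓.


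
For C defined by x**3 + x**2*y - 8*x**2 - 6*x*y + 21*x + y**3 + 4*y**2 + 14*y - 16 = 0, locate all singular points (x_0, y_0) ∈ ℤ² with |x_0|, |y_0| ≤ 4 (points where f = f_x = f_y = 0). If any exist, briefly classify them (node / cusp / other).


Singular points: {(3, -1)}; classification: cusp.

Compute partial derivatives:
  f_x = 3*x**2 + 2*x*y - 16*x - 6*y + 21.
  f_y = x**2 - 6*x + 3*y**2 + 8*y + 14.
Scan x_0 ∈ {−4, ..., 4}. For each x_0, f_y(x_0, y) is a polynomial in y; find its integer roots y ∈ {−4, ..., 4}, then test f_x and f at those candidates.
  x = -4: f_y(-4, y) = 3*y**2 + 8*y + 54; no integer root y with |y| ≤ 4.
  x = -3: f_y(-3, y) = 3*y**2 + 8*y + 41; no integer root y with |y| ≤ 4.
  x = -2: f_y(-2, y) = 3*y**2 + 8*y + 30; no integer root y with |y| ≤ 4.
  x = -1: f_y(-1, y) = 3*y**2 + 8*y + 21; no integer root y with |y| ≤ 4.
  x = 0: f_y(0, y) = 3*y**2 + 8*y + 14; no integer root y with |y| ≤ 4.
  x = 1: f_y(1, y) = 3*y**2 + 8*y + 9; no integer root y with |y| ≤ 4.
  x = 2: f_y(2, y) = 3*y**2 + 8*y + 6; no integer root y with |y| ≤ 4.
  x = 3: f_y(3, y) = 3*y**2 + 8*y + 5; vanishes at y ∈ {-1}. (3, -1): f_x = 0, f = 0 — SINGULAR.
  x = 4: f_y(4, y) = 3*y**2 + 8*y + 6; no integer root y with |y| ≤ 4.
Only singular point on the grid: (3, -1).
Classify: substitute x = 3 + u, y = -1 + v and expand: f = u**3 + u**2*v + v**3 + v**2.
No constant or linear terms (consistent with a singular point). Quadratic part: v**2. Cubic part: u**3 + u**2*v + v**3.
The quadratic part v**2 is a perfect square, so there is a single (double) tangent line v = 0, i.e. y = -1. Restricting the cubic part to that line (v = 0) leaves u**3 ≠ 0, so f is not divisible by v and the branch is v² ≈ -u**3 to lowest order — this is a cusp.
Classification: cusp.


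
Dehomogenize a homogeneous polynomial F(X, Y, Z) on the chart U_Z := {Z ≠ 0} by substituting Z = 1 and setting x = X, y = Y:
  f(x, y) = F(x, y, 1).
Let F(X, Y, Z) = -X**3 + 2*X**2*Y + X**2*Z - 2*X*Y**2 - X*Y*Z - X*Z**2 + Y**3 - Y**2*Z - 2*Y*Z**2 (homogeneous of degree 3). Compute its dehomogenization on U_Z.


f(x, y) = -x**3 + 2*x**2*y + x**2 - 2*x*y**2 - x*y - x + y**3 - y**2 - 2*y

On U_Z we set Z = 1. Each monomial c·X^i·Y^j·Z^k in F becomes c·x^i·y^j·1^k = c·x^i·y^j.
Substituting Z = 1: F(X, Y, 1) = -x**3 + 2*x**2*y + x**2 - 2*x*y**2 - x*y - x + y**3 - y**2 - 2*y.
Note: deg(f) ≤ deg(F) = 3; strict inequality happens when F is divisible by Z (lost terms).


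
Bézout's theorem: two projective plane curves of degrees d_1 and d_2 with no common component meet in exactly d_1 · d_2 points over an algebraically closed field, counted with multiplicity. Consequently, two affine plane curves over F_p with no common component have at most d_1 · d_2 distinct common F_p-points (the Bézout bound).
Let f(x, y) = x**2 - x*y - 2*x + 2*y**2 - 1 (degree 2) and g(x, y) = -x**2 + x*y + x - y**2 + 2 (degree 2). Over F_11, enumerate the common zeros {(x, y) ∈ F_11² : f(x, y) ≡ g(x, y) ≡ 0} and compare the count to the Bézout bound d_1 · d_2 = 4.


Common zeros: {(4, 6)}; count = 1; Bézout bound = 4.

deg(f) = 2, deg(g) = 2, so Bézout bound = 4.
Scan x ∈ F_11. For each x, list the y ∈ F_11 with f(x, y) ≡ 0 and those with g(x, y) ≡ 0 (mod 11); the common zeros in that column are the intersection.
  x = 0: f ≡ 0 at y ∈ ∅; g ≡ 0 at y ∈ ∅; common: ∅.
  x = 1: f ≡ 0 at y ∈ ∅; g ≡ 0 at y ∈ {2, 10}; common: ∅.
  x = 2: f ≡ 0 at y ∈ {3, 9}; g ≡ 0 at y ∈ {0, 2}; common: ∅.
  x = 3: f ≡ 0 at y ∈ {3, 4}; g ≡ 0 at y ∈ {6, 8}; common: ∅.
  x = 4: f ≡ 0 at y ∈ {6, 7}; g ≡ 0 at y ∈ {6, 9}; common: {6}.
  x = 5: f ≡ 0 at y ∈ {1, 7}; g ≡ 0 at y ∈ ∅; common: ∅.
  x = 6: f ≡ 0 at y ∈ ∅; g ≡ 0 at y ∈ {8, 9}; common: ∅.
  x = 7: f ≡ 0 at y ∈ ∅; g ≡ 0 at y ∈ ∅; common: ∅.
  x = 8: f ≡ 0 at y ∈ ∅; g ≡ 0 at y ∈ ∅; common: ∅.
  x = 9: f ≡ 0 at y ∈ {1, 9}; g ≡ 0 at y ∈ ∅; common: ∅.
  x = 10: f ≡ 0 at y ∈ ∅; g ≡ 0 at y ∈ {0, 10}; common: ∅.
Collecting: common zeros = {(4, 6)}, so the count is 1.
Comparison with the Bézout bound: 1 ≤ 4 = deg(f)·deg(g), as expected for curves with no common component (the affine F_11-count falls short of the bound because intersections may lie at infinity, over extension fields, or carry multiplicity).


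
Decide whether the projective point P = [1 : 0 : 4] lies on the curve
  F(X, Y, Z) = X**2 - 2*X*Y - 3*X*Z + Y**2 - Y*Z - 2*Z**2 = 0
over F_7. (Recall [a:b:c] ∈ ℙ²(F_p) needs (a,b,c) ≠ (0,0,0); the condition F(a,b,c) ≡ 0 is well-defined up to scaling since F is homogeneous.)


F(1,0,4) ≡ 6 (mod 7); P is NOT on the curve.

Evaluate F(1, 0, 4) term-by-term (mod 7).
  X**2 ↦ 1·1·1·1 = 1
  -2*X*Y ↦ -2·1·0·1 = 0
  -3*X*Z ↦ -3·1·1·4 = -12
  Y**2 ↦ 1·1·0·1 = 0
  -Y*Z ↦ -1·1·0·4 = 0
  -2*Z**2 ↦ -2·1·1·16 = -32
Sum: F(1, 0, 4) = (1) + (0) + (-12) + (0) + (0) + (-32) = -43.
Reducing mod 7: -43 ≡ 6 (mod 7).
Since F(a, b, c) ≡ 6 ≠ 0 (mod 7), P does NOT lie on the curve.


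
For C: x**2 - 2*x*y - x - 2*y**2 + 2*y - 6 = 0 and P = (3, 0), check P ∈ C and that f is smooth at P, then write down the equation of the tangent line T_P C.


Tangent line at P: 5*x - 4*y - 15 = 0.

Step 1: f(3, 0) = 0, so P lies on C.
Step 2: partial derivatives
  f_x(x, y) = 2*x - 2*y - 1, f_y(x, y) = -2*x - 4*y + 2.
  f_x(P) = 5, f_y(P) = -4 (gradient nonzero, so P is smooth).
Step 3: tangent line at P: 5·(x − 3) + -4·(y − 0) = 0.
Expanding: 5*x - 4*y - 15 = 0.


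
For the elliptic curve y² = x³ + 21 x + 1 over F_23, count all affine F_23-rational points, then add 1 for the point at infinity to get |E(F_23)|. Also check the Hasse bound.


Affine points = {(0, 1), (0, 22), (1, 0), (5, 1), (5, 22), (7, 10), (7, 13), (12, 7), (12, 16), (14, 7), (14, 16), (17, 2), (17, 21), (18, 1), (18, 22), (20, 7), (20, 16), (22, 5), (22, 18)}; affine count = 19; |E(F_23)| = 20.

Discriminant check: Δ ∝ 4a³ + 27b² = 4·21³ + 27·1² = 4·9261 + 27·1 ≡ 18 (mod 23). Nonzero ⇒ E is nonsingular.
For each x ∈ F_23, compute rhs = x³ + 21·x + 1 mod 23, then count y ∈ F_23 with y² ≡ rhs.
  x = 0: rhs = 1, matching y values: 1, 22 (2 points).
  x = 1: rhs = 0, matching y values: 0 (1 points).
  x = 2: rhs = 5, matching y values: none (0 points).
  x = 3: rhs = 22, matching y values: none (0 points).
  x = 4: rhs = 11, matching y values: none (0 points).
  x = 5: rhs = 1, matching y values: 1, 22 (2 points).
  x = 6: rhs = 21, matching y values: none (0 points).
  x = 7: rhs = 8, matching y values: 10, 13 (2 points).
  x = 8: rhs = 14, matching y values: none (0 points).
  x = 9: rhs = 22, matching y values: none (0 points).
  x = 10: rhs = 15, matching y values: none (0 points).
  x = 11: rhs = 22, matching y values: none (0 points).
  x = 12: rhs = 3, matching y values: 7, 16 (2 points).
  x = 13: rhs = 10, matching y values: none (0 points).
  x = 14: rhs = 3, matching y values: 7, 16 (2 points).
  x = 15: rhs = 11, matching y values: none (0 points).
  x = 16: rhs = 17, matching y values: none (0 points).
  x = 17: rhs = 4, matching y values: 2, 21 (2 points).
  x = 18: rhs = 1, matching y values: 1, 22 (2 points).
  x = 19: rhs = 14, matching y values: none (0 points).
  x = 20: rhs = 3, matching y values: 7, 16 (2 points).
  x = 21: rhs = 20, matching y values: none (0 points).
  x = 22: rhs = 2, matching y values: 5, 18 (2 points).
Total affine count: 19.
Full point count |E(F_23)| = 19 + 1 = 20.
Hasse bound: |20 − (23+1)| = |-4| = 4 ≤ 2√23 ≈ 9.5917 ✓.


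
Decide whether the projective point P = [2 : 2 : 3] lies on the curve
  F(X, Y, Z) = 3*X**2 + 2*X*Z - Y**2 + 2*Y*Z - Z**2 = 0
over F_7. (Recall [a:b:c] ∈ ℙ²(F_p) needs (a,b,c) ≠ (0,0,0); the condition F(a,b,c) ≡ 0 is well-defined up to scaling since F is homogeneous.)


F(2,2,3) ≡ 2 (mod 7); P is NOT on the curve.

Evaluate F(2, 2, 3) term-by-term (mod 7).
  3*X**2 ↦ 3·4·1·1 = 12
  2*X*Z ↦ 2·2·1·3 = 12
  -Y**2 ↦ -1·1·4·1 = -4
  2*Y*Z ↦ 2·1·2·3 = 12
  -Z**2 ↦ -1·1·1·9 = -9
Sum: F(2, 2, 3) = (12) + (12) + (-4) + (12) + (-9) = 23.
Reducing mod 7: 23 ≡ 2 (mod 7).
Since F(a, b, c) ≡ 2 ≠ 0 (mod 7), P does NOT lie on the curve.


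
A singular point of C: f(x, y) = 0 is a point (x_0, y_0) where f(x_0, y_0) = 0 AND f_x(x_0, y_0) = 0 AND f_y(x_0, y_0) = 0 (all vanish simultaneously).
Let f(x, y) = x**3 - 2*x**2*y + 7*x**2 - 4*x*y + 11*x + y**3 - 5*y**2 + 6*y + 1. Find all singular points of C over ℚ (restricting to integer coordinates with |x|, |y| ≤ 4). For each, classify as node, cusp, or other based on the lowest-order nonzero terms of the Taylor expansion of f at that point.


Singular points: {(-1, 2)}; classification: cusp.

Compute partial derivatives:
  f_x = 3*x**2 - 4*x*y + 14*x - 4*y + 11.
  f_y = -2*x**2 - 4*x + 3*y**2 - 10*y + 6.
Scan x_0 ∈ {−4, ..., 4}. For each x_0, f_y(x_0, y) is a polynomial in y; find its integer roots y ∈ {−4, ..., 4}, then test f_x and f at those candidates.
  x = -4: f_y(-4, y) = 3*y**2 - 10*y - 10; no integer root y with |y| ≤ 4.
  x = -3: f_y(-3, y) = 3*y**2 - 10*y; vanishes at y ∈ {0}. (-3, 0): f_x = -4 ≠ 0.
  x = -2: f_y(-2, y) = 3*y**2 - 10*y + 6; no integer root y with |y| ≤ 4.
  x = -1: f_y(-1, y) = 3*y**2 - 10*y + 8; vanishes at y ∈ {2}. (-1, 2): f_x = 0, f = 0 — SINGULAR.
  x = 0: f_y(0, y) = 3*y**2 - 10*y + 6; no integer root y with |y| ≤ 4.
  x = 1: f_y(1, y) = 3*y**2 - 10*y; vanishes at y ∈ {0}. (1, 0): f_x = 28 ≠ 0.
  x = 2: f_y(2, y) = 3*y**2 - 10*y - 10; no integer root y with |y| ≤ 4.
  x = 3: f_y(3, y) = 3*y**2 - 10*y - 24; no integer root y with |y| ≤ 4.
  x = 4: f_y(4, y) = 3*y**2 - 10*y - 42; no integer root y with |y| ≤ 4.
Only singular point on the grid: (-1, 2).
Classify: substitute x = -1 + u, y = 2 + v and expand: f = u**3 - 2*u**2*v + v**3 + v**2.
No constant or linear terms (consistent with a singular point). Quadratic part: v**2. Cubic part: u**3 - 2*u**2*v + v**3.
The quadratic part v**2 is a perfect square, so there is a single (double) tangent line v = 0, i.e. y = 2. Restricting the cubic part to that line (v = 0) leaves u**3 ≠ 0, so f is not divisible by v and the branch is v² ≈ -u**3 to lowest order — this is a cusp.
Classification: cusp.


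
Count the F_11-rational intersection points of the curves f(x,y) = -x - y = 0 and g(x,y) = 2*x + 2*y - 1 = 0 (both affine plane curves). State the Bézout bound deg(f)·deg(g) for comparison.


Common zeros: ∅; count = 0; Bézout bound = 1.

deg(f) = 1, deg(g) = 1, so Bézout bound = 1.
Scan x ∈ F_11. For each x, list the y ∈ F_11 with f(x, y) ≡ 0 and those with g(x, y) ≡ 0 (mod 11); the common zeros in that column are the intersection.
  x = 0: f ≡ 0 at y ∈ {0}; g ≡ 0 at y ∈ {6}; common: ∅.
  x = 1: f ≡ 0 at y ∈ {10}; g ≡ 0 at y ∈ {5}; common: ∅.
  x = 2: f ≡ 0 at y ∈ {9}; g ≡ 0 at y ∈ {4}; common: ∅.
  x = 3: f ≡ 0 at y ∈ {8}; g ≡ 0 at y ∈ {3}; common: ∅.
  x = 4: f ≡ 0 at y ∈ {7}; g ≡ 0 at y ∈ {2}; common: ∅.
  x = 5: f ≡ 0 at y ∈ {6}; g ≡ 0 at y ∈ {1}; common: ∅.
  x = 6: f ≡ 0 at y ∈ {5}; g ≡ 0 at y ∈ {0}; common: ∅.
  x = 7: f ≡ 0 at y ∈ {4}; g ≡ 0 at y ∈ {10}; common: ∅.
  x = 8: f ≡ 0 at y ∈ {3}; g ≡ 0 at y ∈ {9}; common: ∅.
  x = 9: f ≡ 0 at y ∈ {2}; g ≡ 0 at y ∈ {8}; common: ∅.
  x = 10: f ≡ 0 at y ∈ {1}; g ≡ 0 at y ∈ {7}; common: ∅.
Collecting: common zeros = ∅, so the count is 0.
Comparison with the Bézout bound: 0 ≤ 1 = deg(f)·deg(g), as expected for curves with no common component (the affine F_11-count falls short of the bound because intersections may lie at infinity, over extension fields, or carry multiplicity).


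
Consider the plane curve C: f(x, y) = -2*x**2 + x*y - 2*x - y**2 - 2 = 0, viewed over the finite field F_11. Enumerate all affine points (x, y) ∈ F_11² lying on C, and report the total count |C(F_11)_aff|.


Affine F_11-points: {(0, 3), (0, 8), (2, 4), (2, 9), (3, 6), (3, 8), (6, 3), (7, 9), (10, 4), (10, 6)}; count = 10.

For each of the 121 pairs (x, y) ∈ F_11², evaluate f(x, y) mod 11. Record the zeros.
  x = 0: [0↦9, 1↦8, 2↦5, 3↦0, 4↦4, 5↦6, 6↦6, 7↦4, 8↦0, 9↦5, 10↦8]  zeros at y ∈ {3, 8}
  x = 1: [0↦5, 1↦5, 2↦3, 3↦10, 4↦4, 5↦7, 6↦8, 7↦7, 8↦4, 9↦10, 10↦3]  zeros at y ∈ ∅
  x = 2: [0↦8, 1↦9, 2↦8, 3↦5, 4↦0, 5↦4, 6↦6, 7↦6, 8↦4, 9↦0, 10↦5]  zeros at y ∈ {4, 9}
  x = 3: [0↦7, 1↦9, 2↦9, 3↦7, 4↦3, 5↦8, 6↦0, 7↦1, 8↦0, 9↦8, 10↦3]  zeros at y ∈ {6, 8}
  x = 4: [0↦2, 1↦5, 2↦6, 3↦5, 4↦2, 5↦8, 6↦1, 7↦3, 8↦3, 9↦1, 10↦8]  zeros at y ∈ ∅
  x = 5: [0↦4, 1↦8, 2↦10, 3↦10, 4↦8, 5↦4, 6↦9, 7↦1, 8↦2, 9↦1, 10↦9]  zeros at y ∈ ∅
  x = 6: [0↦2, 1↦7, 2↦10, 3↦0, 4↦10, 5↦7, 6↦2, 7↦6, 8↦8, 9↦8, 10↦6]  zeros at y ∈ {3}
  x = 7: [0↦7, 1↦2, 2↦6, 3↦8, 4↦8, 5↦6, 6↦2, 7↦7, 8↦10, 9↦0, 10↦10]  zeros at y ∈ {9}
  x = 8: [0↦8, 1↦4, 2↦9, 3↦1, 4↦2, 5↦1, 6↦9, 7↦4, 8↦8, 9↦10, 10↦10]  zeros at y ∈ ∅
  x = 9: [0↦5, 1↦2, 2↦8, 3↦1, 4↦3, 5↦3, 6↦1, 7↦8, 8↦2, 9↦5, 10↦6]  zeros at y ∈ ∅
  x = 10: [0↦9, 1↦7, 2↦3, 3↦8, 4↦0, 5↦1, 6↦0, 7↦8, 8↦3, 9↦7, 10↦9]  zeros at y ∈ {4, 6}
Collecting zeros: affine points = {(0, 3), (0, 8), (2, 4), (2, 9), (3, 6), (3, 8), (6, 3), (7, 9), (10, 4), (10, 6)}.
Total count |C(F_11)_aff| = 10.


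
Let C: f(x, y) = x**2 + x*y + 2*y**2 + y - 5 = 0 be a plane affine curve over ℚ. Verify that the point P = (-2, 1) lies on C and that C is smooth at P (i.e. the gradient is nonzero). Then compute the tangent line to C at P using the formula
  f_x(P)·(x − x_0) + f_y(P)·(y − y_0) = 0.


Tangent line at P: -3*x + 3*y - 9 = 0.

Step 1: f(-2, 1) = 0, so P lies on C.
Step 2: partial derivatives
  f_x(x, y) = 2*x + y, f_y(x, y) = x + 4*y + 1.
  f_x(P) = -3, f_y(P) = 3 (gradient nonzero, so P is smooth).
Step 3: tangent line at P: -3·(x − -2) + 3·(y − 1) = 0.
Expanding: -3*x + 3*y - 9 = 0.


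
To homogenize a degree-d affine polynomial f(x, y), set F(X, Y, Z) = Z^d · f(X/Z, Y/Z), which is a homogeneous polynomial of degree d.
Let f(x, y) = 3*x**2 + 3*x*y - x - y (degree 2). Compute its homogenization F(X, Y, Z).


F(X, Y, Z) = 3*X**2 + 3*X*Y - X*Z - Y*Z

deg(f) = 2.
Substitute x = X/Z, y = Y/Z into f, then multiply by Z^2.
  monomial 3·x^2·y^0 ↦ 3·X^2·Y^0·Z^0.
  monomial 3·x^1·y^1 ↦ 3·X^1·Y^1·Z^0.
  monomial -1·x^1·y^0 ↦ -1·X^1·Y^0·Z^1.
  monomial -1·x^0·y^1 ↦ -1·X^0·Y^1·Z^1.
Collecting: F(X, Y, Z) = 3*X**2 + 3*X*Y - X*Z - Y*Z.


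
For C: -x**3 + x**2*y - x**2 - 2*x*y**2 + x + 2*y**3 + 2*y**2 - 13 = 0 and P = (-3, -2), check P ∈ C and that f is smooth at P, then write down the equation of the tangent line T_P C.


Tangent line at P: -16*x + y - 46 = 0.

Step 1: f(-3, -2) = 0, so P lies on C.
Step 2: partial derivatives
  f_x(x, y) = -3*x**2 + 2*x*y - 2*x - 2*y**2 + 1, f_y(x, y) = x**2 - 4*x*y + 6*y**2 + 4*y.
  f_x(P) = -16, f_y(P) = 1 (gradient nonzero, so P is smooth).
Step 3: tangent line at P: -16·(x − -3) + 1·(y − -2) = 0.
Expanding: -16*x + y - 46 = 0.


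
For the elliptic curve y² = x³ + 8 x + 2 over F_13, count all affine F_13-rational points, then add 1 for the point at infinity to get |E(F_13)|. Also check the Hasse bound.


Affine points = {(2, 0), (3, 1), (3, 12), (9, 6), (9, 7), (10, 4), (10, 9), (11, 2), (11, 11)}; affine count = 9; |E(F_13)| = 10.

Discriminant check: Δ ∝ 4a³ + 27b² = 4·8³ + 27·2² = 4·512 + 27·4 ≡ 11 (mod 13). Nonzero ⇒ E is nonsingular.
For each x ∈ F_13, compute rhs = x³ + 8·x + 2 mod 13, then count y ∈ F_13 with y² ≡ rhs.
  x = 0: rhs = 2, matching y values: none (0 points).
  x = 1: rhs = 11, matching y values: none (0 points).
  x = 2: rhs = 0, matching y values: 0 (1 points).
  x = 3: rhs = 1, matching y values: 1, 12 (2 points).
  x = 4: rhs = 7, matching y values: none (0 points).
  x = 5: rhs = 11, matching y values: none (0 points).
  x = 6: rhs = 6, matching y values: none (0 points).
  x = 7: rhs = 11, matching y values: none (0 points).
  x = 8: rhs = 6, matching y values: none (0 points).
  x = 9: rhs = 10, matching y values: 6, 7 (2 points).
  x = 10: rhs = 3, matching y values: 4, 9 (2 points).
  x = 11: rhs = 4, matching y values: 2, 11 (2 points).
  x = 12: rhs = 6, matching y values: none (0 points).
Total affine count: 9.
Full point count |E(F_13)| = 9 + 1 = 10.
Hasse bound: |10 − (13+1)| = |-4| = 4 ≤ 2√13 ≈ 7.2111 ✓.


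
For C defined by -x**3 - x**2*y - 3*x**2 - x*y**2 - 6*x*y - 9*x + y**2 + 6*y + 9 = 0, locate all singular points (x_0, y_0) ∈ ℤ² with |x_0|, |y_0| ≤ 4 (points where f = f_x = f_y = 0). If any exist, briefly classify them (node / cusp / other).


Singular points: {(0, -3)}; classification: cusp.

Compute partial derivatives:
  f_x = -3*x**2 - 2*x*y - 6*x - y**2 - 6*y - 9.
  f_y = -x**2 - 2*x*y - 6*x + 2*y + 6.
Scan x_0 ∈ {−4, ..., 4}. For each x_0, f_y(x_0, y) is a polynomial in y; find its integer roots y ∈ {−4, ..., 4}, then test f_x and f at those candidates.
  x = -4: f_y(-4, y) = 10*y + 14; no integer root y with |y| ≤ 4.
  x = -3: f_y(-3, y) = 8*y + 15; no integer root y with |y| ≤ 4.
  x = -2: f_y(-2, y) = 6*y + 14; no integer root y with |y| ≤ 4.
  x = -1: f_y(-1, y) = 4*y + 11; no integer root y with |y| ≤ 4.
  x = 0: f_y(0, y) = 2*y + 6; vanishes at y ∈ {-3}. (0, -3): f_x = 0, f = 0 — SINGULAR.
  x = 1: f_y(1, y) = -1; no integer root y with |y| ≤ 4.
  x = 2: f_y(2, y) = -2*y - 10; no integer root y with |y| ≤ 4.
  x = 3: f_y(3, y) = -4*y - 21; no integer root y with |y| ≤ 4.
  x = 4: f_y(4, y) = -6*y - 34; no integer root y with |y| ≤ 4.
Only singular point on the grid: (0, -3).
Classify: substitute x = 0 + u, y = -3 + v and expand: f = -u**3 - u**2*v - u*v**2 + v**2.
No constant or linear terms (consistent with a singular point). Quadratic part: v**2. Cubic part: -u**3 - u**2*v - u*v**2.
The quadratic part v**2 is a perfect square, so there is a single (double) tangent line v = 0, i.e. y = -3. Restricting the cubic part to that line (v = 0) leaves -u**3 ≠ 0, so f is not divisible by v and the branch is v² ≈ u**3 to lowest order — this is a cusp.
Classification: cusp.


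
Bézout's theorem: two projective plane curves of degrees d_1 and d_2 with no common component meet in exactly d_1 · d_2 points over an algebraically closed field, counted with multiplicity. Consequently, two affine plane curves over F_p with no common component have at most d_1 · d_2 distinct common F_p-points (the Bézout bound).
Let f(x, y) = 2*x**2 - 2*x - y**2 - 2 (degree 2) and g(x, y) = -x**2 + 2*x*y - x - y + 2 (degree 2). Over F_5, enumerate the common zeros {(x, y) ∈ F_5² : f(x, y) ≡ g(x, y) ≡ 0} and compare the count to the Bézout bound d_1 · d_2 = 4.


Common zeros: {(3, 0)}; count = 1; Bézout bound = 4.

deg(f) = 2, deg(g) = 2, so Bézout bound = 4.
Scan x ∈ F_5. For each x, list the y ∈ F_5 with f(x, y) ≡ 0 and those with g(x, y) ≡ 0 (mod 5); the common zeros in that column are the intersection.
  x = 0: f ≡ 0 at y ∈ ∅; g ≡ 0 at y ∈ {2}; common: ∅.
  x = 1: f ≡ 0 at y ∈ ∅; g ≡ 0 at y ∈ {0}; common: ∅.
  x = 2: f ≡ 0 at y ∈ ∅; g ≡ 0 at y ∈ {3}; common: ∅.
  x = 3: f ≡ 0 at y ∈ {0}; g ≡ 0 at y ∈ {0, 1, 2, 3, 4}; common: {0}.
  x = 4: f ≡ 0 at y ∈ ∅; g ≡ 0 at y ∈ {4}; common: ∅.
Collecting: common zeros = {(3, 0)}, so the count is 1.
Comparison with the Bézout bound: 1 ≤ 4 = deg(f)·deg(g), as expected for curves with no common component (the affine F_5-count falls short of the bound because intersections may lie at infinity, over extension fields, or carry multiplicity).


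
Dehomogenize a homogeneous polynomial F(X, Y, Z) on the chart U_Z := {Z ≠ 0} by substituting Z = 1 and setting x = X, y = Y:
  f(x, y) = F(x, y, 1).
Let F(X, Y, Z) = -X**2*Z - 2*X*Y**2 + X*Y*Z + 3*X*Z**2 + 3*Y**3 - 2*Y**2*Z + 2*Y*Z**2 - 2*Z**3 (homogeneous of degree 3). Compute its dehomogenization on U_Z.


f(x, y) = -x**2 - 2*x*y**2 + x*y + 3*x + 3*y**3 - 2*y**2 + 2*y - 2

On U_Z we set Z = 1. Each monomial c·X^i·Y^j·Z^k in F becomes c·x^i·y^j·1^k = c·x^i·y^j.
Substituting Z = 1: F(X, Y, 1) = -x**2 - 2*x*y**2 + x*y + 3*x + 3*y**3 - 2*y**2 + 2*y - 2.
Note: deg(f) ≤ deg(F) = 3; strict inequality happens when F is divisible by Z (lost terms).


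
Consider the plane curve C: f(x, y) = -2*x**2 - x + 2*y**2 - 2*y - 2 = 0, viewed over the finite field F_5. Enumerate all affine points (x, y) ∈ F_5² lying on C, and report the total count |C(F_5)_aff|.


Affine F_5-points: {(0, 3), (1, 0), (1, 1), (2, 3)}; count = 4.

For each of the 25 pairs (x, y) ∈ F_5², evaluate f(x, y) mod 5. Record the zeros.
  x = 0: [0↦3, 1↦3, 2↦2, 3↦0, 4↦2]  zeros at y ∈ {3}
  x = 1: [0↦0, 1↦0, 2↦4, 3↦2, 4↦4]  zeros at y ∈ {0, 1}
  x = 2: [0↦3, 1↦3, 2↦2, 3↦0, 4↦2]  zeros at y ∈ {3}
  x = 3: [0↦2, 1↦2, 2↦1, 3↦4, 4↦1]  zeros at y ∈ ∅
  x = 4: [0↦2, 1↦2, 2↦1, 3↦4, 4↦1]  zeros at y ∈ ∅
Collecting zeros: affine points = {(0, 3), (1, 0), (1, 1), (2, 3)}.
Total count |C(F_5)_aff| = 4.


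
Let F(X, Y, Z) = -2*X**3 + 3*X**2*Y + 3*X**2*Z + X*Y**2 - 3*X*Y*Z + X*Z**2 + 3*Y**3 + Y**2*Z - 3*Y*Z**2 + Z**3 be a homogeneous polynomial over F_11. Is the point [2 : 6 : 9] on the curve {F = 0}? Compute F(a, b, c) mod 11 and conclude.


F(2,6,9) ≡ 9 (mod 11); P is NOT on the curve.

Evaluate F(2, 6, 9) term-by-term (mod 11).
  -2*X**3 ↦ -2·8·1·1 = -16
  3*X**2*Y ↦ 3·4·6·1 = 72
  3*X**2*Z ↦ 3·4·1·9 = 108
  X*Y**2 ↦ 1·2·36·1 = 72
  -3*X*Y*Z ↦ -3·2·6·9 = -324
  X*Z**2 ↦ 1·2·1·81 = 162
  3*Y**3 ↦ 3·1·216·1 = 648
  Y**2*Z ↦ 1·1·36·9 = 324
  -3*Y*Z**2 ↦ -3·1·6·81 = -1458
  Z**3 ↦ 1·1·1·729 = 729
Sum: F(2, 6, 9) = (-16) + (72) + (108) + (72) + (-324) + (162) + (648) + (324) + (-1458) + (729) = 317.
Reducing mod 11: 317 ≡ 9 (mod 11).
Since F(a, b, c) ≡ 9 ≠ 0 (mod 11), P does NOT lie on the curve.


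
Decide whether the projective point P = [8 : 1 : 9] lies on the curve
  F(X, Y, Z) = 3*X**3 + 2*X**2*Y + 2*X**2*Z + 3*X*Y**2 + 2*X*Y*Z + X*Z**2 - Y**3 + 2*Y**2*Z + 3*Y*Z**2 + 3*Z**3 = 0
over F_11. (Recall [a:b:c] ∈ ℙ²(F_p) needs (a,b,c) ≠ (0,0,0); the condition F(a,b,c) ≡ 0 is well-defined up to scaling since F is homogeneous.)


F(8,1,9) ≡ 7 (mod 11); P is NOT on the curve.

Evaluate F(8, 1, 9) term-by-term (mod 11).
  3*X**3 ↦ 3·512·1·1 = 1536
  2*X**2*Y ↦ 2·64·1·1 = 128
  2*X**2*Z ↦ 2·64·1·9 = 1152
  3*X*Y**2 ↦ 3·8·1·1 = 24
  2*X*Y*Z ↦ 2·8·1·9 = 144
  X*Z**2 ↦ 1·8·1·81 = 648
  -Y**3 ↦ -1·1·1·1 = -1
  2*Y**2*Z ↦ 2·1·1·9 = 18
  3*Y*Z**2 ↦ 3·1·1·81 = 243
  3*Z**3 ↦ 3·1·1·729 = 2187
Sum: F(8, 1, 9) = (1536) + (128) + (1152) + (24) + (144) + (648) + (-1) + (18) + (243) + (2187) = 6079.
Reducing mod 11: 6079 ≡ 7 (mod 11).
Since F(a, b, c) ≡ 7 ≠ 0 (mod 11), P does NOT lie on the curve.


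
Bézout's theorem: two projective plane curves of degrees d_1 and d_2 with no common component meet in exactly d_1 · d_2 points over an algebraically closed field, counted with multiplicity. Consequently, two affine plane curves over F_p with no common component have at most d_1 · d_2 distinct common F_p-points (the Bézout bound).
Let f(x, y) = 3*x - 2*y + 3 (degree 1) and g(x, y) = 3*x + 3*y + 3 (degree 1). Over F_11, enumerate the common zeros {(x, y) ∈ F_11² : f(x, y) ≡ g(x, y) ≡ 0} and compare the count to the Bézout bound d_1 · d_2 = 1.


Common zeros: {(10, 0)}; count = 1; Bézout bound = 1.

deg(f) = 1, deg(g) = 1, so Bézout bound = 1.
Scan x ∈ F_11. For each x, list the y ∈ F_11 with f(x, y) ≡ 0 and those with g(x, y) ≡ 0 (mod 11); the common zeros in that column are the intersection.
  x = 0: f ≡ 0 at y ∈ {7}; g ≡ 0 at y ∈ {10}; common: ∅.
  x = 1: f ≡ 0 at y ∈ {3}; g ≡ 0 at y ∈ {9}; common: ∅.
  x = 2: f ≡ 0 at y ∈ {10}; g ≡ 0 at y ∈ {8}; common: ∅.
  x = 3: f ≡ 0 at y ∈ {6}; g ≡ 0 at y ∈ {7}; common: ∅.
  x = 4: f ≡ 0 at y ∈ {2}; g ≡ 0 at y ∈ {6}; common: ∅.
  x = 5: f ≡ 0 at y ∈ {9}; g ≡ 0 at y ∈ {5}; common: ∅.
  x = 6: f ≡ 0 at y ∈ {5}; g ≡ 0 at y ∈ {4}; common: ∅.
  x = 7: f ≡ 0 at y ∈ {1}; g ≡ 0 at y ∈ {3}; common: ∅.
  x = 8: f ≡ 0 at y ∈ {8}; g ≡ 0 at y ∈ {2}; common: ∅.
  x = 9: f ≡ 0 at y ∈ {4}; g ≡ 0 at y ∈ {1}; common: ∅.
  x = 10: f ≡ 0 at y ∈ {0}; g ≡ 0 at y ∈ {0}; common: {0}.
Collecting: common zeros = {(10, 0)}, so the count is 1.
Comparison with the Bézout bound: 1 ≤ 1 = deg(f)·deg(g), as expected for curves with no common component (the bound is attained).


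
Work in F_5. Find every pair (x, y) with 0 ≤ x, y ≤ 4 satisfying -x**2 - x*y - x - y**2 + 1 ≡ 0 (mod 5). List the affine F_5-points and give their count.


Affine F_5-points: {(0, 1), (0, 4), (2, 0), (2, 3), (3, 1), (4, 3)}; count = 6.

For each of the 25 pairs (x, y) ∈ F_5², evaluate f(x, y) mod 5. Record the zeros.
  x = 0: [0↦1, 1↦0, 2↦2, 3↦2, 4↦0]  zeros at y ∈ {1, 4}
  x = 1: [0↦4, 1↦2, 2↦3, 3↦2, 4↦4]  zeros at y ∈ ∅
  x = 2: [0↦0, 1↦2, 2↦2, 3↦0, 4↦1]  zeros at y ∈ {0, 3}
  x = 3: [0↦4, 1↦0, 2↦4, 3↦1, 4↦1]  zeros at y ∈ {1}
  x = 4: [0↦1, 1↦1, 2↦4, 3↦0, 4↦4]  zeros at y ∈ {3}
Collecting zeros: affine points = {(0, 1), (0, 4), (2, 0), (2, 3), (3, 1), (4, 3)}.
Total count |C(F_5)_aff| = 6.


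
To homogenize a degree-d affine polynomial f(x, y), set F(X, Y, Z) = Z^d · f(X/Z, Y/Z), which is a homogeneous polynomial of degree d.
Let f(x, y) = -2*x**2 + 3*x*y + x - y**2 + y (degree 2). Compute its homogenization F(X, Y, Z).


F(X, Y, Z) = -2*X**2 + 3*X*Y + X*Z - Y**2 + Y*Z

deg(f) = 2.
Substitute x = X/Z, y = Y/Z into f, then multiply by Z^2.
  monomial -2·x^2·y^0 ↦ -2·X^2·Y^0·Z^0.
  monomial 3·x^1·y^1 ↦ 3·X^1·Y^1·Z^0.
  monomial 1·x^1·y^0 ↦ 1·X^1·Y^0·Z^1.
  monomial -1·x^0·y^2 ↦ -1·X^0·Y^2·Z^0.
  monomial 1·x^0·y^1 ↦ 1·X^0·Y^1·Z^1.
Collecting: F(X, Y, Z) = -2*X**2 + 3*X*Y + X*Z - Y**2 + Y*Z.


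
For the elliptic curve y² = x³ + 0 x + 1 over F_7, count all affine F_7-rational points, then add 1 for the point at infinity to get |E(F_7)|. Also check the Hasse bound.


Affine points = {(0, 1), (0, 6), (1, 3), (1, 4), (2, 3), (2, 4), (3, 0), (4, 3), (4, 4), (5, 0), (6, 0)}; affine count = 11; |E(F_7)| = 12.

Discriminant check: Δ ∝ 4a³ + 27b² = 4·0³ + 27·1² = 4·0 + 27·1 ≡ 6 (mod 7). Nonzero ⇒ E is nonsingular.
For each x ∈ F_7, compute rhs = x³ + 0·x + 1 mod 7, then count y ∈ F_7 with y² ≡ rhs.
  x = 0: rhs = 1, matching y values: 1, 6 (2 points).
  x = 1: rhs = 2, matching y values: 3, 4 (2 points).
  x = 2: rhs = 2, matching y values: 3, 4 (2 points).
  x = 3: rhs = 0, matching y values: 0 (1 points).
  x = 4: rhs = 2, matching y values: 3, 4 (2 points).
  x = 5: rhs = 0, matching y values: 0 (1 points).
  x = 6: rhs = 0, matching y values: 0 (1 points).
Total affine count: 11.
Full point count |E(F_7)| = 11 + 1 = 12.
Hasse bound: |12 − (7+1)| = |4| = 4 ≤ 2√7 ≈ 5.2915 ✓.


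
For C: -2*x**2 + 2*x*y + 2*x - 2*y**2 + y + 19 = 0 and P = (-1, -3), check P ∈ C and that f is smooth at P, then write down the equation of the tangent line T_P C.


Tangent line at P: 11*y + 33 = 0.

Step 1: f(-1, -3) = 0, so P lies on C.
Step 2: partial derivatives
  f_x(x, y) = -4*x + 2*y + 2, f_y(x, y) = 2*x - 4*y + 1.
  f_x(P) = 0, f_y(P) = 11 (gradient nonzero, so P is smooth).
Step 3: tangent line at P: 0·(x − -1) + 11·(y − -3) = 0.
Expanding: 11*y + 33 = 0.
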